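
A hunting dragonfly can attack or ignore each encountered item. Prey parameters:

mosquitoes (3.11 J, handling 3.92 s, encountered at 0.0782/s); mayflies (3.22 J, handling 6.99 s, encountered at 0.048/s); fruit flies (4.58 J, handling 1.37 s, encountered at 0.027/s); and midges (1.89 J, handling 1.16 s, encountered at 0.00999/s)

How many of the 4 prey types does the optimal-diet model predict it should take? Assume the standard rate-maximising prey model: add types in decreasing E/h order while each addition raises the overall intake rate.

4

E/h in descending order: fruit flies 3.34, midges 1.63, mosquitoes 0.793, mayflies 0.461 J/s. The optimal diet is the largest prefix of this list for which every included type satisfies E_i/h_i > R on the types above it.
Rate on top 1: 0.1192. midges: 1.63 > 0.1192 → include.
Rate on top 2: 0.1359. mosquitoes: 0.793 > 0.1359 → include.
Rate on top 3: 0.2847. mayflies: 0.461 > 0.2847 → include.
Optimal diet: fruit flies, midges, mosquitoes, mayflies — 4 of 4 types.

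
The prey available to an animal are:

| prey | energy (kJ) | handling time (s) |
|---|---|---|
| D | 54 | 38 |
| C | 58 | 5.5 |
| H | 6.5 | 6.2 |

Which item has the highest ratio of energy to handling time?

C

Profitability E/h (kJ/s): D = 54/38 = 1.42, C = 58/5.5 = 10.5, H = 6.5/6.2 = 1.05.
Ranked: C > D > H.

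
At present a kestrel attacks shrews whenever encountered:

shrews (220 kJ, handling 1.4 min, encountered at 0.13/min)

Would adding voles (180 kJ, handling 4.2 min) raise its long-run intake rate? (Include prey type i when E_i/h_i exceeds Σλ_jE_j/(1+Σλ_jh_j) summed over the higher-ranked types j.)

Yes

On shrews alone, R = ΣλE/(1+Σλh) = 28.6/1.182 = 24.2 kJ/min.
Profitability of voles: 180/4.2 = 42.86 kJ/min.
Since 42.86 > R, including voles increases the long-run rate.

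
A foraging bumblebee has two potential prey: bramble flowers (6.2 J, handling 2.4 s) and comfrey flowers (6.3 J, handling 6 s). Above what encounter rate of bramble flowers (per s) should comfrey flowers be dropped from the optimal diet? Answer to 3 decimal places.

0.285 per s

The zero-one rule: include comfrey flowers iff E₂/h₂ > λE₁/(1+λh₁). Equality gives the switch point.
λE₁h₂ = E₂ + λE₂h₁ ⇒ λ = E₂/(E₁h₂ − E₂h₁) = 6.3/(37.2 − 15.12) = 0.2853 per s.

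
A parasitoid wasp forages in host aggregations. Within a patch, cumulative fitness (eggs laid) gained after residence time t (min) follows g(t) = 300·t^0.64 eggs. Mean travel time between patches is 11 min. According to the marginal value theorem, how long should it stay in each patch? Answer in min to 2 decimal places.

19.56 min

Optimal t* satisfies g'(t*) = g(t*)/(T + t*).
g'(t) = 0.64·300·t^-0.36. Setting 0.64·300·t^-0.36 = 300·t^0.64/(11+t) gives 0.64(11+t) = t, so 0.36·t = 0.64×11.
t* = 0.64×11/0.36 = 19.56 min.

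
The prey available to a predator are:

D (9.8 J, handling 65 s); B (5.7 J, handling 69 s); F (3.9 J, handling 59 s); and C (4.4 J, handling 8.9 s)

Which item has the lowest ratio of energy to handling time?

F

In descending order of E/h:
C: 4.4/8.9 = 0.494 J/s
D: 9.8/65 = 0.151 J/s
B: 5.7/69 = 0.0826 J/s
F: 3.9/59 = 0.0661 J/s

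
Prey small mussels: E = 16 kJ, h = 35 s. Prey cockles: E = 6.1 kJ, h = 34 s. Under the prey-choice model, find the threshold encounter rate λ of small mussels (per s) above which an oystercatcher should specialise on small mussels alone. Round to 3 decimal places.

0.018 per s

The zero-one rule: include cockles iff E₂/h₂ > λE₁/(1+λh₁). Equality gives the switch point.
λE₁h₂ = E₂ + λE₂h₁ ⇒ λ = E₂/(E₁h₂ − E₂h₁) = 6.1/(544 − 213.5) = 0.01846 per s.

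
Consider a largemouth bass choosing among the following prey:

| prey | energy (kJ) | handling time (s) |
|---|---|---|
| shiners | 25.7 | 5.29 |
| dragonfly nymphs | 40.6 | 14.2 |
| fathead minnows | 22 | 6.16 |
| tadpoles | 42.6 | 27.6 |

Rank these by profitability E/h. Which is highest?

Profitability E/h (kJ/s): shiners = 25.7/5.29 = 4.86, dragonfly nymphs = 40.6/14.2 = 2.86, fathead minnows = 22/6.16 = 3.57, tadpoles = 42.6/27.6 = 1.54.
Ranked: shiners > fathead minnows > dragonfly nymphs > tadpoles.

shiners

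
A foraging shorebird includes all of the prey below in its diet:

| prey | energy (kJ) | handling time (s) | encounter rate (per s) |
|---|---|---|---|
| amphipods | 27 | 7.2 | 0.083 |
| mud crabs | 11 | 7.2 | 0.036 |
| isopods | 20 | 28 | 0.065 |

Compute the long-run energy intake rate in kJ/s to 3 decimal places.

1.071 kJ/s

Energy encountered per unit search time: 0.083×27 + 0.036×11 + 0.065×20 = 3.937 kJ/s.
Handling time per unit search time: 0.083×7.2 + 0.036×7.2 + 0.065×28 = 2.677.
Rate = 3.937/(1 + 2.677) = 1.071 kJ/s.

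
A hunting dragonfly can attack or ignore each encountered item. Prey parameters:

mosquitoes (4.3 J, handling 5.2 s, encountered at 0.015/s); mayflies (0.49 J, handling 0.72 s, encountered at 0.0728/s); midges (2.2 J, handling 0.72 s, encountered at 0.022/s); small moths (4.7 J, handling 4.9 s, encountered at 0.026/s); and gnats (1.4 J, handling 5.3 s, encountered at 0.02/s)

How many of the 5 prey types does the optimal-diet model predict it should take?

5

Rank by E/h (J/s): midges 3.06, small moths 0.959, mosquitoes 0.827, mayflies 0.681, gnats 0.264. Include each in turn until the next type's E/h falls below the running intake rate.
Rate on top 1: 0.04765. small moths: 0.959 > 0.04765 → include.
Rate on top 2: 0.1492. mosquitoes: 0.827 > 0.1492 → include.
Rate on top 3: 0.1925. mayflies: 0.681 > 0.1925 → include.
Rate on top 4: 0.2126. gnats: 0.264 > 0.2126 → include.
Optimal diet: midges, small moths, mosquitoes, mayflies, gnats — 5 of 5 types.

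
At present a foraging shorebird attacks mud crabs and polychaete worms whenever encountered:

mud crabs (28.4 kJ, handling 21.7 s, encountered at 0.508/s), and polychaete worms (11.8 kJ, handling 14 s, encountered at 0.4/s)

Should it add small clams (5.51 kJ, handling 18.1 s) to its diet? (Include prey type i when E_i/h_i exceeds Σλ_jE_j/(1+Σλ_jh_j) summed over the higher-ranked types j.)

Intake rate on the current diet: R = (0.508×28.4 + 0.4×11.8) / (1 + 0.508×21.7 + 0.4×14) = 19.15/17.62 = 1.086 kJ/s.
Profitability of small clams: 5.51/18.1 = 0.3044 kJ/s.
0.3044 < 1.086, so adding small clams would lower the average — exclude it.

No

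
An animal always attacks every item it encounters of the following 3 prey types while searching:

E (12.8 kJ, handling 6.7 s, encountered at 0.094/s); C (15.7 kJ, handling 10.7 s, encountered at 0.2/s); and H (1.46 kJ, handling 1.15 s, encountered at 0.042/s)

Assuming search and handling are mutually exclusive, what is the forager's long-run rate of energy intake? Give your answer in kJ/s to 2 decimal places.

Energy encountered per unit search time: 0.094×12.8 + 0.2×15.7 + 0.042×1.46 = 4.405 kJ/s.
Handling time per unit search time: 0.094×6.7 + 0.2×10.7 + 0.042×1.15 = 2.818.
Rate = 4.405/(1 + 2.818) = 1.154 kJ/s.

1.15 kJ/s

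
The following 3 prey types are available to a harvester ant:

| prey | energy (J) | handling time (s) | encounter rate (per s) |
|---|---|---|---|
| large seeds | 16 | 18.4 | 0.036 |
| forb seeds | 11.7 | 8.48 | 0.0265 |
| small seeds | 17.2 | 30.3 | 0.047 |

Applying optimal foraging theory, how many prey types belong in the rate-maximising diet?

Rank by E/h (J/s): forb seeds 1.38, large seeds 0.87, small seeds 0.568. Include each in turn until the next type's E/h falls below the running intake rate.
Rate on top 1: 0.2532. large seeds: 0.87 > 0.2532 → include.
Rate on top 2: 0.4695. small seeds: 0.568 > 0.4695 → include.
Optimal diet: forb seeds, large seeds, small seeds — 3 of 3 types.

3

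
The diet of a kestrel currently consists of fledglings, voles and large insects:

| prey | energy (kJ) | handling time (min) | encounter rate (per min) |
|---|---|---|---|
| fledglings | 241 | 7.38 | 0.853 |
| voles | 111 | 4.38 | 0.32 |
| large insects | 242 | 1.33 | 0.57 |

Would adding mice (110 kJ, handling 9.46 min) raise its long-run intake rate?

On fledglings, voles and large insects alone, R = ΣλE/(1+Σλh) = 379/9.455 = 40.09 kJ/min.
Profitability of mice: 110/9.46 = 11.63 kJ/min.
11.63 < 40.09, so adding mice would lower the average — exclude it.

No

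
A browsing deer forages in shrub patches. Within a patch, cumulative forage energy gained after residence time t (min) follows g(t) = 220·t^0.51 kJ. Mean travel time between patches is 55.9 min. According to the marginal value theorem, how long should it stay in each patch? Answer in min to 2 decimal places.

58.18 min

Maximise g(t)/(T+t): set derivative to zero → g'(t)(T+t) = g(t).
g'(t) = 0.51·220·t^-0.49. Setting 0.51·220·t^-0.49 = 220·t^0.51/(55.9+t) gives 0.51(55.9+t) = t, so 0.49·t = 0.51×55.9.
t* = 0.51×55.9/0.49 = 58.18 min.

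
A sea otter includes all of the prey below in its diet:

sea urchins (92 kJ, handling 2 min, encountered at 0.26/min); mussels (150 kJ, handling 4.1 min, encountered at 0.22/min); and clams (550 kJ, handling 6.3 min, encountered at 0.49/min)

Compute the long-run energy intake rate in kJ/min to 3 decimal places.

59.252 kJ/min

R = (0.26×92 + 0.22×150 + 0.49×550) / (1 + 0.26×2 + 0.22×4.1 + 0.49×6.3) = 326.4/5.509 = 59.25 kJ/min.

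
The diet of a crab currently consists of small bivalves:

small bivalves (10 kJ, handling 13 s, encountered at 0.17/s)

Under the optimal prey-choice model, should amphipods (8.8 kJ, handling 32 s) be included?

No

Intake rate on the current diet: R = (0.17×10) / (1 + 0.17×13) = 1.7/3.21 = 0.5296 kJ/s.
amphipods: E/h = 8.8/32 = 0.275 kJ/s.
0.275 < 0.5296, so adding amphipods would lower the average — exclude it.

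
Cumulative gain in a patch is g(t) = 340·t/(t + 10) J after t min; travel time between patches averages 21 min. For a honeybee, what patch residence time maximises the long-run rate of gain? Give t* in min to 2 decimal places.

14.49 min

By the marginal value theorem, leave when the instantaneous gain rate g'(t) equals the habitat-wide average g(t)/(T + t).
g'(t) = 340·10/(t + 10)². Setting 340·10/(t+10)² = 340t/[(t+10)(21+t)] gives 10(21+t) = t(t+10), so t² = 10×21 = 210.
t* = √210 = 14.49 min.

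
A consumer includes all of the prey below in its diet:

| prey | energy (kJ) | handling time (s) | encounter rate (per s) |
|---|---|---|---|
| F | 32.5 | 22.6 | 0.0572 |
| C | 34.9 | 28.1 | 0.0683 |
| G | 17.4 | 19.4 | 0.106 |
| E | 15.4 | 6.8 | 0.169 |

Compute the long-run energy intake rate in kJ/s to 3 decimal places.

R = Σλ_iE_i / (1 + Σλ_ih_i)
Numerator: 0.0572×32.5 + 0.0683×34.9 + 0.106×17.4 + 0.169×15.4 = 8.69
Denominator: 1 + 0.0572×22.6 + 0.0683×28.1 + 0.106×19.4 + 0.169×6.8 = 7.418
R = 8.69/7.418 = 1.172 kJ/s

1.172 kJ/s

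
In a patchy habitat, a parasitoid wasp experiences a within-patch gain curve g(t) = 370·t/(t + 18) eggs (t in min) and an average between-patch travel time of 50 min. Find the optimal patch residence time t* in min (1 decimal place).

Maximise g(t)/(T+t): set derivative to zero → g'(t)(T+t) = g(t).
g'(t) = 370·18/(t + 18)². Setting 370·18/(t+18)² = 370t/[(t+18)(50+t)] gives 18(50+t) = t(t+18), so t² = 18×50 = 900.
t* = √900 = 30 min.

30.0 min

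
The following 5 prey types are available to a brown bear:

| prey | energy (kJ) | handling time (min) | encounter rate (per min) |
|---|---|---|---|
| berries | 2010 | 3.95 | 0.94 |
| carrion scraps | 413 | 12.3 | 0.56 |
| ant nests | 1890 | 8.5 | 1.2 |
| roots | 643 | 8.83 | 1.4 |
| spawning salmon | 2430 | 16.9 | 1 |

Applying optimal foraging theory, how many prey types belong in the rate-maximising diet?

1

Profitabilities (E/h, kJ/min): berries 509, ant nests 222, spawning salmon 144, roots 72.8, carrion scraps 33.6. Add prey in this order while the next type's profitability exceeds the intake rate on those already taken.
Rate on top 1: 400.9. ant nests: 222 < 400.9 → exclude; stop.
Optimal diet: berries — 1 of 5 types.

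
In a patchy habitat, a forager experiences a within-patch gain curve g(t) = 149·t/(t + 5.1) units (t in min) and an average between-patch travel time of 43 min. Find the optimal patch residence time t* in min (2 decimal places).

Optimal t* satisfies g'(t*) = g(t*)/(T + t*).
g'(t) = 149·5.1/(t + 5.1)². Setting 149·5.1/(t+5.1)² = 149t/[(t+5.1)(43+t)] gives 5.1(43+t) = t(t+5.1), so t² = 5.1×43 = 219.3.
t* = √219.3 = 14.81 min.

14.81 min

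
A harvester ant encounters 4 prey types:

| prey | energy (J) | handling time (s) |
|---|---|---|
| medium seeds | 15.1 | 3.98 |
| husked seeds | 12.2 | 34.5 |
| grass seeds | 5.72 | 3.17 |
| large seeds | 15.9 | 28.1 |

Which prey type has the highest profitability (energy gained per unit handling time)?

medium seeds

In descending order of E/h:
medium seeds: 15.1/3.98 = 3.79 J/s
grass seeds: 5.72/3.17 = 1.8 J/s
large seeds: 15.9/28.1 = 0.566 J/s
husked seeds: 12.2/34.5 = 0.354 J/s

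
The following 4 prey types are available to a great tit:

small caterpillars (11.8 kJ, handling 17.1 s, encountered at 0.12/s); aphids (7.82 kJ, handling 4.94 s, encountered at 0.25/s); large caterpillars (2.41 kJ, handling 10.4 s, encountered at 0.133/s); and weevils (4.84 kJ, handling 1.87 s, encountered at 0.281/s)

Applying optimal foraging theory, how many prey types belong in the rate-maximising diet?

2

E/h in descending order: weevils 2.59, aphids 1.58, small caterpillars 0.69, large caterpillars 0.232 kJ/s. The optimal diet is the largest prefix of this list for which every included type satisfies E_i/h_i > R on the types above it.
Rate on top 1: 0.8916. aphids: 1.58 > 0.8916 → include.
Rate on top 2: 1.201. small caterpillars: 0.69 < 1.201 → exclude; stop.
Optimal diet: weevils, aphids — 2 of 4 types.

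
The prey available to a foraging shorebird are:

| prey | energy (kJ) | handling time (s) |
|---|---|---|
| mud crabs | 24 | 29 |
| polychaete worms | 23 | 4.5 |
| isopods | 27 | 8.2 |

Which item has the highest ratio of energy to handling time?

polychaete worms

In descending order of E/h:
polychaete worms: 23/4.5 = 5.11 kJ/s
isopods: 27/8.2 = 3.29 kJ/s
mud crabs: 24/29 = 0.828 kJ/s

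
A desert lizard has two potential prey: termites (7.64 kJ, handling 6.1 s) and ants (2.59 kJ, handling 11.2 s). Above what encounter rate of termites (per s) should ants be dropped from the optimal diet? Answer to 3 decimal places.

Drop ants once their profitability E₂/h₂ falls below the rate achievable on termites alone: E₂/h₂ = λE₁/(1 + λh₁).
Solve for λ: λE₁h₂ = E₂(1 + λh₁) → λ(E₁h₂ − E₂h₁) = E₂ → λ = E₂/(E₁h₂ − E₂h₁).
λ = 2.59/(7.64×11.2 − 2.59×6.1) = 2.59/69.77 = 0.03712 per s.

0.037 per s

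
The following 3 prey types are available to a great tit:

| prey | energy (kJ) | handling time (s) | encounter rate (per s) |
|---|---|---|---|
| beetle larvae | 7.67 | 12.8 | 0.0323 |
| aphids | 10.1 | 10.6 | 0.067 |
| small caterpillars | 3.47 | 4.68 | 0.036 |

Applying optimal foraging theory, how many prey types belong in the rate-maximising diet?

3

E/h in descending order: aphids 0.953, small caterpillars 0.741, beetle larvae 0.599 kJ/s. The optimal diet is the largest prefix of this list for which every included type satisfies E_i/h_i > R on the types above it.
Rate on top 1: 0.3957. small caterpillars: 0.741 > 0.3957 → include.
Rate on top 2: 0.4267. beetle larvae: 0.599 > 0.4267 → include.
Optimal diet: aphids, small caterpillars, beetle larvae — 3 of 3 types.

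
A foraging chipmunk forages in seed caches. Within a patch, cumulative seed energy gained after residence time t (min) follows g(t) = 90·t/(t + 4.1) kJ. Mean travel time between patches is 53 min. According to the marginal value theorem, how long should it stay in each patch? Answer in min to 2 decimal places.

Optimal t* satisfies g'(t*) = g(t*)/(T + t*).
g'(t) = 90·4.1/(t + 4.1)². Setting 90·4.1/(t+4.1)² = 90t/[(t+4.1)(53+t)] gives 4.1(53+t) = t(t+4.1), so t² = 4.1×53 = 217.3.
t* = √217.3 = 14.74 min.

14.74 min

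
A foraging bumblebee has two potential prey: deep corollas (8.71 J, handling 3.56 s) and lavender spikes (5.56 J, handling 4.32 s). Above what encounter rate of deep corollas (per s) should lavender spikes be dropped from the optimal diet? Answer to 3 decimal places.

Drop lavender spikes once their profitability E₂/h₂ falls below the rate achievable on deep corollas alone: E₂/h₂ = λE₁/(1 + λh₁).
Solve for λ: λE₁h₂ = E₂(1 + λh₁) → λ(E₁h₂ − E₂h₁) = E₂ → λ = E₂/(E₁h₂ − E₂h₁).
λ = 5.56/(8.71×4.32 − 5.56×3.56) = 5.56/17.83 = 0.3118 per s.

0.312 per s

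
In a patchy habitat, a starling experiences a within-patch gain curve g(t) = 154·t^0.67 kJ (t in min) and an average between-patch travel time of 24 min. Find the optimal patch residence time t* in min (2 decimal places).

48.73 min

Maximise g(t)/(T+t): set derivative to zero → g'(t)(T+t) = g(t).
g'(t) = 0.67·154·t^-0.33. Setting 0.67·154·t^-0.33 = 154·t^0.67/(24+t) gives 0.67(24+t) = t, so 0.33·t = 0.67×24.
t* = 0.67×24/0.33 = 48.73 min.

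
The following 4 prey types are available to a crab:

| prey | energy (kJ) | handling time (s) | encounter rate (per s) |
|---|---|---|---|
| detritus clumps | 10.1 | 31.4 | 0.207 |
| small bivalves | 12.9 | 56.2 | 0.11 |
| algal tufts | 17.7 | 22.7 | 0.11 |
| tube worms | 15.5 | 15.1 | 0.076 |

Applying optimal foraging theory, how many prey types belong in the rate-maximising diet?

2

Rank by E/h (kJ/s): tube worms 1.03, algal tufts 0.78, detritus clumps 0.322, small bivalves 0.23. Include each in turn until the next type's E/h falls below the running intake rate.
Rate on top 1: 0.5485. algal tufts: 0.78 > 0.5485 → include.
Rate on top 2: 0.6728. detritus clumps: 0.322 < 0.6728 → exclude; stop.
Optimal diet: tube worms, algal tufts — 2 of 4 types.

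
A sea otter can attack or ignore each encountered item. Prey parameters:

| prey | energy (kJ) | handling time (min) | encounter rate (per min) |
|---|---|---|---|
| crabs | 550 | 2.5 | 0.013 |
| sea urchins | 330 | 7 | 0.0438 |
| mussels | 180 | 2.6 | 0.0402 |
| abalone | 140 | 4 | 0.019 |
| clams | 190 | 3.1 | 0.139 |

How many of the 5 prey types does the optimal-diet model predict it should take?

Profitabilities (E/h, kJ/min): crabs 220, mussels 69.2, clams 61.3, sea urchins 47.1, abalone 35. Add prey in this order while the next type's profitability exceeds the intake rate on those already taken.
Rate on top 1: 6.925. mussels: 69.2 > 6.925 → include.
Rate on top 2: 12.65. clams: 61.3 > 12.65 → include.
Rate on top 3: 26.02. sea urchins: 47.1 > 26.02 → include.
Rate on top 4: 29.47. abalone: 35 > 29.47 → include.
Optimal diet: crabs, mussels, clams, sea urchins, abalone — 5 of 5 types.

5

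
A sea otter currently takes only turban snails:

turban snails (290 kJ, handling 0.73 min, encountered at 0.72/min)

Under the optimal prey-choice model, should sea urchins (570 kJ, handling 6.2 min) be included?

On turban snails alone, R = ΣλE/(1+Σλh) = 208.8/1.526 = 136.9 kJ/min.
Profitability of sea urchins: 570/6.2 = 91.94 kJ/min.
91.94 < 136.9, so adding sea urchins would lower the average — exclude it.

No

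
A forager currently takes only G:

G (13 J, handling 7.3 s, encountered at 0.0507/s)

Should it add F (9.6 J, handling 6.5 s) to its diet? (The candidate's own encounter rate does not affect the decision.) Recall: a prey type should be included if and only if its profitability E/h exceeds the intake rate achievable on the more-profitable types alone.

Yes

Current rate: (0.0507×13)/(1 + 0.0507×7.3) = 0.4811 J/s.
Profitability of F: 9.6/6.5 = 1.477 J/s.
1.477 > 0.4811, so adding F raises the average — include it.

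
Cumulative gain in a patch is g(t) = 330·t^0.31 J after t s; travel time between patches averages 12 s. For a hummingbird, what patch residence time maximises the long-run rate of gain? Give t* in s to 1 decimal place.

5.4 s

Maximise g(t)/(T+t): set derivative to zero → g'(t)(T+t) = g(t).
g'(t) = 0.31·330·t^-0.69. Setting 0.31·330·t^-0.69 = 330·t^0.31/(12+t) gives 0.31(12+t) = t, so 0.69·t = 0.31×12.
t* = 0.31×12/0.69 = 5.391 s.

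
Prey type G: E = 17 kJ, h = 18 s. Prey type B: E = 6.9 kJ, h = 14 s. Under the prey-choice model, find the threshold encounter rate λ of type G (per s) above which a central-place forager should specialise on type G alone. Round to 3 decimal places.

0.061 per s

The zero-one rule: include type B iff E₂/h₂ > λE₁/(1+λh₁). Equality gives the switch point.
λE₁h₂ = E₂ + λE₂h₁ ⇒ λ = E₂/(E₁h₂ − E₂h₁) = 6.9/(238 − 124.2) = 0.06063 per s.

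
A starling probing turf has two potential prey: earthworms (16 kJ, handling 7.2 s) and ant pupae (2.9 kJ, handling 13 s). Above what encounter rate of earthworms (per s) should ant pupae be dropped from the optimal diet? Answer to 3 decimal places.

Drop ant pupae once their profitability E₂/h₂ falls below the rate achievable on earthworms alone: E₂/h₂ = λE₁/(1 + λh₁).
Solve for λ: λE₁h₂ = E₂(1 + λh₁) → λ(E₁h₂ − E₂h₁) = E₂ → λ = E₂/(E₁h₂ − E₂h₁).
λ = 2.9/(16×13 − 2.9×7.2) = 2.9/187.1 = 0.0155 per s.

0.015 per s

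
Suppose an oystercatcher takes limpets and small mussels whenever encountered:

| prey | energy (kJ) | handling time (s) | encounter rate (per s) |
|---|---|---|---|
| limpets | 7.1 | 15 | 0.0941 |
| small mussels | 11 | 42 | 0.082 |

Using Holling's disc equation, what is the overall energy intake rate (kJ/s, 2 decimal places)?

0.27 kJ/s

R = Σλ_iE_i / (1 + Σλ_ih_i)
Numerator: 0.0941×7.1 + 0.082×11 = 1.57
Denominator: 1 + 0.0941×15 + 0.082×42 = 5.856
R = 1.57/5.856 = 0.2681 kJ/s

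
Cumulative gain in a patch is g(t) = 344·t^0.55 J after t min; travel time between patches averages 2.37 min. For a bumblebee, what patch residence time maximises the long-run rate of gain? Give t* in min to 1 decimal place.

Optimal t* satisfies g'(t*) = g(t*)/(T + t*).
g'(t) = 0.55·344·t^-0.45. Setting 0.55·344·t^-0.45 = 344·t^0.55/(2.37+t) gives 0.55(2.37+t) = t, so 0.45·t = 0.55×2.37.
t* = 0.55×2.37/0.45 = 2.897 min.

2.9 min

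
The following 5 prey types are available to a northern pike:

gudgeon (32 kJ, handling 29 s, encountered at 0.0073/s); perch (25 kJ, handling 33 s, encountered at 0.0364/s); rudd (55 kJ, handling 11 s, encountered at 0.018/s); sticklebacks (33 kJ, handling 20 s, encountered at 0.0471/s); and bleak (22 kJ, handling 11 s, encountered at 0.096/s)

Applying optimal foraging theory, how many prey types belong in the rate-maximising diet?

3

Rank by E/h (kJ/s): rudd 5, bleak 2, sticklebacks 1.65, gudgeon 1.1, perch 0.758. Include each in turn until the next type's E/h falls below the running intake rate.
Rate on top 1: 0.8264. bleak: 2 > 0.8264 → include.
Rate on top 2: 1.376. sticklebacks: 1.65 > 1.376 → include.
Rate on top 3: 1.457. gudgeon: 1.1 < 1.457 → exclude; stop.
Optimal diet: rudd, bleak, sticklebacks — 3 of 5 types.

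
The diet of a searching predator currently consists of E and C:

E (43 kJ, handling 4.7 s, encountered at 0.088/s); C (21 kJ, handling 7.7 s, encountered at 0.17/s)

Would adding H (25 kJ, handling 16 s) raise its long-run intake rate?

On E and C alone, R = ΣλE/(1+Σλh) = 7.354/2.723 = 2.701 kJ/s.
Profitability of H: 25/16 = 1.562 kJ/s.
1.562 < 2.701, so adding H would lower the average — exclude it.

No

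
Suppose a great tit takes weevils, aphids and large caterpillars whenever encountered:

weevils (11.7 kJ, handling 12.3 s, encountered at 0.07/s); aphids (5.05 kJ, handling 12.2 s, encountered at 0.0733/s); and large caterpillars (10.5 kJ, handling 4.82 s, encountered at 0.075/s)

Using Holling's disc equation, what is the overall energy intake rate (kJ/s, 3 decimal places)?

0.634 kJ/s

R = (0.07×11.7 + 0.0733×5.05 + 0.075×10.5) / (1 + 0.07×12.3 + 0.0733×12.2 + 0.075×4.82) = 1.977/3.117 = 0.6342 kJ/s.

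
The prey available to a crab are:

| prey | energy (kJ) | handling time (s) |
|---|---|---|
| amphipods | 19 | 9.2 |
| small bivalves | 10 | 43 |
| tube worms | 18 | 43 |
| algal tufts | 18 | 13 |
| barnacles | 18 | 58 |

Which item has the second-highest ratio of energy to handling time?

In descending order of E/h:
amphipods: 19/9.2 = 2.07 kJ/s
algal tufts: 18/13 = 1.38 kJ/s
tube worms: 18/43 = 0.419 kJ/s
barnacles: 18/58 = 0.31 kJ/s
small bivalves: 10/43 = 0.233 kJ/s

algal tufts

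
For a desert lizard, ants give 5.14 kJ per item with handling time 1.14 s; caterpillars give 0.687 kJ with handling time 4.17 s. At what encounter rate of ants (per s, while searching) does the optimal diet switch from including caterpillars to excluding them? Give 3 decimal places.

0.033 per s

Drop caterpillars once their profitability E₂/h₂ falls below the rate achievable on ants alone: E₂/h₂ = λE₁/(1 + λh₁).
Solve for λ: λE₁h₂ = E₂(1 + λh₁) → λ(E₁h₂ − E₂h₁) = E₂ → λ = E₂/(E₁h₂ − E₂h₁).
λ = 0.687/(5.14×4.17 − 0.687×1.14) = 0.687/20.65 = 0.03327 per s.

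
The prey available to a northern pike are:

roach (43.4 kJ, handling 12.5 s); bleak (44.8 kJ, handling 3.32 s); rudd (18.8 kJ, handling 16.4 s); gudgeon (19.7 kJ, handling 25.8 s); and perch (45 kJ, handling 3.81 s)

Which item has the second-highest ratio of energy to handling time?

perch

Profitability E/h (kJ/s): roach = 43.4/12.5 = 3.47, bleak = 44.8/3.32 = 13.5, rudd = 18.8/16.4 = 1.15, gudgeon = 19.7/25.8 = 0.764, perch = 45/3.81 = 11.8.
Ranked: bleak > perch > roach > rudd > gudgeon.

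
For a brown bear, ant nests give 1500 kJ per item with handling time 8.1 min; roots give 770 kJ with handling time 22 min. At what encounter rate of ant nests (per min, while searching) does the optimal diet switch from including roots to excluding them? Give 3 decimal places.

The zero-one rule: include roots iff E₂/h₂ > λE₁/(1+λh₁). Equality gives the switch point.
λE₁h₂ = E₂ + λE₂h₁ ⇒ λ = E₂/(E₁h₂ − E₂h₁) = 770/(3.3e+04 − 6237) = 0.02877 per min.

0.029 per min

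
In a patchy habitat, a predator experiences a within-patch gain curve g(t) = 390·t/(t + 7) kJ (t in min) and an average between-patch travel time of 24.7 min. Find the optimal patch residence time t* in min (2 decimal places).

13.15 min

Maximise g(t)/(T+t): set derivative to zero → g'(t)(T+t) = g(t).
g'(t) = 390·7/(t + 7)². Setting 390·7/(t+7)² = 390t/[(t+7)(24.7+t)] gives 7(24.7+t) = t(t+7), so t² = 7×24.7 = 172.9.
t* = √172.9 = 13.15 min.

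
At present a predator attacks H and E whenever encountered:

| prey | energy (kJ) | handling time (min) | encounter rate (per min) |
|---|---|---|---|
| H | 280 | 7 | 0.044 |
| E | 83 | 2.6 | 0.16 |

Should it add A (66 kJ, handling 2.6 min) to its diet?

Yes

Current rate: (0.044×280 + 0.16×83)/(1 + 0.044×7 + 0.16×2.6) = 14.85 kJ/min.
A: E/h = 66/2.6 = 25.38 kJ/min.
Since 25.38 > R, including A increases the long-run rate.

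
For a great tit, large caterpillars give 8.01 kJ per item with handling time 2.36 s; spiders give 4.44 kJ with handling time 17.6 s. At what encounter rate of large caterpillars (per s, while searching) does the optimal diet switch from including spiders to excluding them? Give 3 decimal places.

At the threshold, the rate on large caterpillars alone equals the profitability of spiders: λ·8.01/(1 + λ·2.36) = 4.44/17.6 = 0.2523.
Rearranging, λ(8.01 − 0.2523×2.36) = 0.2523, so λ = 0.2523/7.415 = 0.03402 per s.

0.034 per s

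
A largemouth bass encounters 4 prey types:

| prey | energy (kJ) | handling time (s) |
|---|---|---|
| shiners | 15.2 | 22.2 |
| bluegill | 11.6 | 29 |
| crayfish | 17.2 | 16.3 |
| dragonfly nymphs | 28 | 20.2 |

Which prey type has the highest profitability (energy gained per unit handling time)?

In descending order of E/h:
dragonfly nymphs: 28/20.2 = 1.39 kJ/s
crayfish: 17.2/16.3 = 1.06 kJ/s
shiners: 15.2/22.2 = 0.685 kJ/s
bluegill: 11.6/29 = 0.4 kJ/s

dragonfly nymphs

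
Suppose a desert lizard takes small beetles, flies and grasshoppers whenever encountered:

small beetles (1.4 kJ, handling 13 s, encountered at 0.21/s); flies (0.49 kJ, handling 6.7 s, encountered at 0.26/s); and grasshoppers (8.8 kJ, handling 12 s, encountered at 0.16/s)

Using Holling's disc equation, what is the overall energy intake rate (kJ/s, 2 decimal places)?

0.25 kJ/s

R = (0.21×1.4 + 0.26×0.49 + 0.16×8.8) / (1 + 0.21×13 + 0.26×6.7 + 0.16×12) = 1.829/7.392 = 0.2475 kJ/s.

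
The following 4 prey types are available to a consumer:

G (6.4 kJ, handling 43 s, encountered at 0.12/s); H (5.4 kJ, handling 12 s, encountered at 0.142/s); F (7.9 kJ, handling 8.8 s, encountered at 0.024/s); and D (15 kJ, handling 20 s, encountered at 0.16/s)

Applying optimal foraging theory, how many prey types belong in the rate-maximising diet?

2

Rank by E/h (kJ/s): F 0.898, D 0.75, H 0.45, G 0.149. Include each in turn until the next type's E/h falls below the running intake rate.
Rate on top 1: 0.1565. D: 0.75 > 0.1565 → include.
Rate on top 2: 0.5871. H: 0.45 < 0.5871 → exclude; stop.
Optimal diet: F, D — 2 of 4 types.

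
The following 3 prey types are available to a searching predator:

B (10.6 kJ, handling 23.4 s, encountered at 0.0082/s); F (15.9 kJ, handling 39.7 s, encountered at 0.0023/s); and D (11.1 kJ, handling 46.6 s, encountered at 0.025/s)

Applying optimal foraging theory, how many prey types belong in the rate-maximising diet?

3

Profitabilities (E/h, kJ/s): B 0.453, F 0.401, D 0.238. Add prey in this order while the next type's profitability exceeds the intake rate on those already taken.
Rate on top 1: 0.07293. F: 0.401 > 0.07293 → include.
Rate on top 2: 0.09624. D: 0.238 > 0.09624 → include.
Optimal diet: B, F, D — 3 of 3 types.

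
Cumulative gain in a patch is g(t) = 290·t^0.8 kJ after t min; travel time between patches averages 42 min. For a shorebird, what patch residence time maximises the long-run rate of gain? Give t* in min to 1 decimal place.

By the marginal value theorem, leave when the instantaneous gain rate g'(t) equals the habitat-wide average g(t)/(T + t).
g'(t) = 0.8·290·t^-0.2. Setting 0.8·290·t^-0.2 = 290·t^0.8/(42+t) gives 0.8(42+t) = t, so 0.20·t = 0.8×42.
t* = 0.8×42/0.20 = 168 min.

168.0 min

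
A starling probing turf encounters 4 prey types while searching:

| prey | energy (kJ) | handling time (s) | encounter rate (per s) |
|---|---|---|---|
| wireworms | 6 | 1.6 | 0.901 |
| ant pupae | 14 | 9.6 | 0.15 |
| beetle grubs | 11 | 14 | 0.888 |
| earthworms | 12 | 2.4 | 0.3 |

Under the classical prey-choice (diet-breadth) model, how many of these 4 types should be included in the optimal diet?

2

E/h in descending order: earthworms 5, wireworms 3.75, ant pupae 1.46, beetle grubs 0.786 kJ/s. The optimal diet is the largest prefix of this list for which every included type satisfies E_i/h_i > R on the types above it.
Rate on top 1: 2.093. wireworms: 3.75 > 2.093 → include.
Rate on top 2: 2.849. ant pupae: 1.46 < 2.849 → exclude; stop.
Optimal diet: earthworms, wireworms — 2 of 4 types.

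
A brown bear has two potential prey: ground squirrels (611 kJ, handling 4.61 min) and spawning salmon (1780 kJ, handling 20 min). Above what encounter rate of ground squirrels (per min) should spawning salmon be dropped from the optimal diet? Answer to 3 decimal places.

0.443 per min

At the threshold, the rate on ground squirrels alone equals the profitability of spawning salmon: λ·611/(1 + λ·4.61) = 1780/20 = 89.
Rearranging, λ(611 − 89×4.61) = 89, so λ = 89/200.7 = 0.4434 per min.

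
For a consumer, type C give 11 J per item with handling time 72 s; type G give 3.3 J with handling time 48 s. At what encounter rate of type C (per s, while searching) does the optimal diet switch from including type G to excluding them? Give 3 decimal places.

0.011 per s

The zero-one rule: include type G iff E₂/h₂ > λE₁/(1+λh₁). Equality gives the switch point.
λE₁h₂ = E₂ + λE₂h₁ ⇒ λ = E₂/(E₁h₂ − E₂h₁) = 3.3/(528 − 237.6) = 0.01136 per s.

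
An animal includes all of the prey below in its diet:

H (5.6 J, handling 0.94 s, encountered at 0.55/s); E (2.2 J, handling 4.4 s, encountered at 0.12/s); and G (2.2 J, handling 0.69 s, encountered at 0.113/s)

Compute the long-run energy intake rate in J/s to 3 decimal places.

R = (0.55×5.6 + 0.12×2.2 + 0.113×2.2) / (1 + 0.55×0.94 + 0.12×4.4 + 0.113×0.69) = 3.593/2.123 = 1.692 J/s.

1.692 J/s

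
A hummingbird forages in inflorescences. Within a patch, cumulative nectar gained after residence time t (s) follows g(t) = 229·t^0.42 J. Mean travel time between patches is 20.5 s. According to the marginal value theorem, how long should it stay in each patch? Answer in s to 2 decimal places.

14.84 s

Optimal t* satisfies g'(t*) = g(t*)/(T + t*).
g'(t) = 0.42·229·t^-0.58. Setting 0.42·229·t^-0.58 = 229·t^0.42/(20.5+t) gives 0.42(20.5+t) = t, so 0.58·t = 0.42×20.5.
t* = 0.42×20.5/0.58 = 14.84 s.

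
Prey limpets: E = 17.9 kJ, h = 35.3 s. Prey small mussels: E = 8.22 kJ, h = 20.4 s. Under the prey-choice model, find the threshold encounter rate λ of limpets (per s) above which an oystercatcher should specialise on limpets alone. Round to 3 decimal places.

At the threshold, the rate on limpets alone equals the profitability of small mussels: λ·17.9/(1 + λ·35.3) = 8.22/20.4 = 0.4029.
Rearranging, λ(17.9 − 0.4029×35.3) = 0.4029, so λ = 0.4029/3.676 = 0.1096 per s.

0.110 per s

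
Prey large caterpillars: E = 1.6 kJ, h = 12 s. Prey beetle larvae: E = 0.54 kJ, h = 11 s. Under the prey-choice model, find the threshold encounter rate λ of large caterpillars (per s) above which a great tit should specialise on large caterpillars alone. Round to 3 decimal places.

0.049 per s

The zero-one rule: include beetle larvae iff E₂/h₂ > λE₁/(1+λh₁). Equality gives the switch point.
λE₁h₂ = E₂ + λE₂h₁ ⇒ λ = E₂/(E₁h₂ − E₂h₁) = 0.54/(17.6 − 6.48) = 0.04856 per s.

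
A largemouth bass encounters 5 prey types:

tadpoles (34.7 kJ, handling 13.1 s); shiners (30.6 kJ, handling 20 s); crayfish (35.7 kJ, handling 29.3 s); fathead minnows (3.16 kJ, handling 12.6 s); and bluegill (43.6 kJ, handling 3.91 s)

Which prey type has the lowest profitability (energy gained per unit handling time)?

Profitability E/h (kJ/s): tadpoles = 34.7/13.1 = 2.65, shiners = 30.6/20 = 1.53, crayfish = 35.7/29.3 = 1.22, fathead minnows = 3.16/12.6 = 0.251, bluegill = 43.6/3.91 = 11.2.
Ranked: bluegill > tadpoles > shiners > crayfish > fathead minnows.

fathead minnows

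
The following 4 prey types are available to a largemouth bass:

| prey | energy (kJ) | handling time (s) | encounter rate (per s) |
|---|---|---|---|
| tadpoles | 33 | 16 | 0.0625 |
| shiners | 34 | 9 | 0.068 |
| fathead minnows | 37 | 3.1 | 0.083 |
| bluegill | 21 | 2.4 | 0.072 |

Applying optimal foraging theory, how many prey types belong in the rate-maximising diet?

3

Rank by E/h (kJ/s): fathead minnows 11.9, bluegill 8.75, shiners 3.78, tadpoles 2.06. Include each in turn until the next type's E/h falls below the running intake rate.
Rate on top 1: 2.443. bluegill: 8.75 > 2.443 → include.
Rate on top 2: 3.205. shiners: 3.78 > 3.205 → include.
Rate on top 3: 3.376. tadpoles: 2.06 < 3.376 → exclude; stop.
Optimal diet: fathead minnows, bluegill, shiners — 3 of 4 types.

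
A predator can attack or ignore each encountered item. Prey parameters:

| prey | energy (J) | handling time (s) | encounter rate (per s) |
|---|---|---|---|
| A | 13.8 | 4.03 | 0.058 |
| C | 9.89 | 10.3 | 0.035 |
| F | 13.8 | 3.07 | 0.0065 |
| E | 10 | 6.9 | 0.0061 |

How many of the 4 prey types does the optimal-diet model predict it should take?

E/h in descending order: F 4.5, A 3.42, E 1.45, C 0.96 J/s. The optimal diet is the largest prefix of this list for which every included type satisfies E_i/h_i > R on the types above it.
Rate on top 1: 0.08795. A: 3.42 > 0.08795 → include.
Rate on top 2: 0.71. E: 1.45 > 0.71 → include.
Rate on top 3: 0.734. C: 0.96 > 0.734 → include.
Optimal diet: F, A, E, C — 4 of 4 types.

4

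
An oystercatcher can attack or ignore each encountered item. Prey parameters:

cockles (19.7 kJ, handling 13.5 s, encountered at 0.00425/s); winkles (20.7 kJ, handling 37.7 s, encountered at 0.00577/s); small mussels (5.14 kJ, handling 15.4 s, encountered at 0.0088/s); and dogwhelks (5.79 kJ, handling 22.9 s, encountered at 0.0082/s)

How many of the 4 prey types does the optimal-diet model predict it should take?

4

Rank by E/h (kJ/s): cockles 1.46, winkles 0.549, small mussels 0.334, dogwhelks 0.253. Include each in turn until the next type's E/h falls below the running intake rate.
Rate on top 1: 0.07918. winkles: 0.549 > 0.07918 → include.
Rate on top 2: 0.1594. small mussels: 0.334 > 0.1594 → include.
Rate on top 3: 0.1761. dogwhelks: 0.253 > 0.1761 → include.
Optimal diet: cockles, winkles, small mussels, dogwhelks — 4 of 4 types.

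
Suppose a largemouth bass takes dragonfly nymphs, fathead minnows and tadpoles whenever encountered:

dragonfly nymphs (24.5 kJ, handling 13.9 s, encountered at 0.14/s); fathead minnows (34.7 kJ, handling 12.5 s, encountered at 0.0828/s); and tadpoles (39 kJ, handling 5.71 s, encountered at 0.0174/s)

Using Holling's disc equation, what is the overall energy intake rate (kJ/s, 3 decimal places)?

1.711 kJ/s

R = (0.14×24.5 + 0.0828×34.7 + 0.0174×39) / (1 + 0.14×13.9 + 0.0828×12.5 + 0.0174×5.71) = 6.982/4.08 = 1.711 kJ/s.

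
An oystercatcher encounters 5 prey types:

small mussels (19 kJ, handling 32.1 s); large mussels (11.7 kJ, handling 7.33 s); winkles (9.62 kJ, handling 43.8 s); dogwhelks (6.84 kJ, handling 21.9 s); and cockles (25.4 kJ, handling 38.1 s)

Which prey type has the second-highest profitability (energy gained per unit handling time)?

In descending order of E/h:
large mussels: 11.7/7.33 = 1.6 kJ/s
cockles: 25.4/38.1 = 0.667 kJ/s
small mussels: 19/32.1 = 0.592 kJ/s
dogwhelks: 6.84/21.9 = 0.312 kJ/s
winkles: 9.62/43.8 = 0.22 kJ/s

cockles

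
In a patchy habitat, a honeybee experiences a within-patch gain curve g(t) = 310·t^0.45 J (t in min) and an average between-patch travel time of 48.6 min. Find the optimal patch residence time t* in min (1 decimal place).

Maximise g(t)/(T+t): set derivative to zero → g'(t)(T+t) = g(t).
g'(t) = 0.45·310·t^-0.55. Setting 0.45·310·t^-0.55 = 310·t^0.45/(48.6+t) gives 0.45(48.6+t) = t, so 0.55·t = 0.45×48.6.
t* = 0.45×48.6/0.55 = 39.76 min.

39.8 min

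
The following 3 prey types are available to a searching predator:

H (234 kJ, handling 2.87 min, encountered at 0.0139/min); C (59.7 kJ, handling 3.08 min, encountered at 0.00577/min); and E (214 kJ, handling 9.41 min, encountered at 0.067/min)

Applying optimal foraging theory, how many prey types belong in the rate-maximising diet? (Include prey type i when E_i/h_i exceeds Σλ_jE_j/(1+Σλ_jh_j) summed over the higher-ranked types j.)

Rank by E/h (kJ/min): H 81.5, E 22.7, C 19.4. Include each in turn until the next type's E/h falls below the running intake rate.
Rate on top 1: 3.128. E: 22.7 > 3.128 → include.
Rate on top 2: 10.53. C: 19.4 > 10.53 → include.
Optimal diet: H, E, C — 3 of 3 types.

3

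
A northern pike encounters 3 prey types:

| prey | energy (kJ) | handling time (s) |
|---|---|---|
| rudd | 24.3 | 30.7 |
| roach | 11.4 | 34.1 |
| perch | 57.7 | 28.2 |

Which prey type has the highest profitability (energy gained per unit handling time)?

perch

In descending order of E/h:
perch: 57.7/28.2 = 2.05 kJ/s
rudd: 24.3/30.7 = 0.792 kJ/s
roach: 11.4/34.1 = 0.334 kJ/s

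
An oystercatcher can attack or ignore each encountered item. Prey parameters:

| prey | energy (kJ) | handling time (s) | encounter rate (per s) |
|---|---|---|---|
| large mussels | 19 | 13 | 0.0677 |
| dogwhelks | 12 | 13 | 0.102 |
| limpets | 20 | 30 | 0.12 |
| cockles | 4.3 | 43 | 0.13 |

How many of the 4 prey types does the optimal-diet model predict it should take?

Profitabilities (E/h, kJ/s): large mussels 1.46, dogwhelks 0.923, limpets 0.667, cockles 0.1. Add prey in this order while the next type's profitability exceeds the intake rate on those already taken.
Rate on top 1: 0.6842. dogwhelks: 0.923 > 0.6842 → include.
Rate on top 2: 0.783. limpets: 0.667 < 0.783 → exclude; stop.
Optimal diet: large mussels, dogwhelks — 2 of 4 types.

2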